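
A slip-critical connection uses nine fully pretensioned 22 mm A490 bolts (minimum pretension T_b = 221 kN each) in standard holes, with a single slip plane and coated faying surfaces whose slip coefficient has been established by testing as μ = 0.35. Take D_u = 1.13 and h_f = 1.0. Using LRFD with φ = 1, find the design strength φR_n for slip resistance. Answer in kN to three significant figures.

R_n = μ · D_u · h_f · T_b · n_s · n_b = 0.35 × 1.13 × 1.0 × 221 × 1 × 9 = 786.6 kN.
Design strength φR_n = 1 × 786.6 = 787 kN.

787 kN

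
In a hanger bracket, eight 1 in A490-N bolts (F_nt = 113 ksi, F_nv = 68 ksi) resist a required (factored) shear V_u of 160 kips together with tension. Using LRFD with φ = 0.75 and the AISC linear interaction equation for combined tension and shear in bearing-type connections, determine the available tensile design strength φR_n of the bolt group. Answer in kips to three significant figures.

426 kips

A_b = π·1²/4 = 0.7854 in²; f_rv = 160 / (8 × 0.7854) = 25.46 ksi.
F'_nt = 1.3 F_nt − (F_nt / φF_nv) f_rv = 1.3·113 − (113/(0.75·68))·25.46 = 90.48 ksi, capped at F_nt → F'_nt = 90.48 ksi.
R_n = F'_nt · A_b · n = 90.48 × 0.7854 × 8 = 568.5 kips.
Design strength φR_n = 0.75 × 568.5 = 426 kips.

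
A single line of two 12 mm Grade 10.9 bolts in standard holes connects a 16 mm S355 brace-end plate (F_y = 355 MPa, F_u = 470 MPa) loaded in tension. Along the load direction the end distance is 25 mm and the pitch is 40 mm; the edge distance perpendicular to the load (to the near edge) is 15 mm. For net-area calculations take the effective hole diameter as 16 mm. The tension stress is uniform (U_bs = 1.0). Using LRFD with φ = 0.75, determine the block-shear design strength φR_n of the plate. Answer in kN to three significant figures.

Shear plane L_v = 25 + 1·40 = 65 mm; A_gv = 65 × 16 = 1040 mm².
A_nv = (65 − 1.5·16) × 16 = 656 mm².
A_nt = (15 − 0.5·16) × 16 = 112 mm².
0.6 F_u A_nv = 185 kN; 0.6 F_y A_gv = 221.5 kN → shear rupture governs the shear term.
R_n = 185 + 1.0 × 470 × 112 / 1000 = 237.6 kN.
Design strength φR_n = 0.75 × 237.6 = 178 kN.

178 kN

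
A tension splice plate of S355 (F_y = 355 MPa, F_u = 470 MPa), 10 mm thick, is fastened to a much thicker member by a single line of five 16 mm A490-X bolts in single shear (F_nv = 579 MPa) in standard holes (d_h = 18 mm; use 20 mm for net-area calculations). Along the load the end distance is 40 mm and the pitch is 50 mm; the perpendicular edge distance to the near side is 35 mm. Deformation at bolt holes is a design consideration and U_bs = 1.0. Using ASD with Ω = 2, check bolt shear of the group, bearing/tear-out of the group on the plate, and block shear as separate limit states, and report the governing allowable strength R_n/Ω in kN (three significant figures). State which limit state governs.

Bolt shear: A_b = π·16²/4 = 201.1 mm²; R_n = 579 × 201.1 × 5 × 1 / 1000 = 582.1 kN → 582.1 / 2 = 291 kN.
Bearing: edge l_c = 31, r_n = 174.8 kN; interior l_c = 32, r_n = 180.5 kN; R_n = 174.8 + 4·180.5 = 896.8 kN → 448 kN.
Block shear: A_gv = 2400, A_nv = 1500, A_nt = 250 mm²; R_n = min(0.6F_uA_nv, 0.6F_yA_gv) + U_bs·F_u·A_nt = 540.5 kN → 270 kN.
Block shear governs: 270 kN.

270 kN (block shear governs)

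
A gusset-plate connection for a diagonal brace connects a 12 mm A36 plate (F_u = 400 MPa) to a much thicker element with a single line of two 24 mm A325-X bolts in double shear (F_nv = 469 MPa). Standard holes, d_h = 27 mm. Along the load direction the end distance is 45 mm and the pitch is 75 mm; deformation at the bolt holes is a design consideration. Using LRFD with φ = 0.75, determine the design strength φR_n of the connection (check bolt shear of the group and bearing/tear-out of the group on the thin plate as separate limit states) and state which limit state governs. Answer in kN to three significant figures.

Bolt shear: A_b = π·24²/4 = 452.4 mm²; R_n = 469 × 452.4 × 2 × 2 / 1000 = 848.7 kN → 0.75 × 848.7 = 637 kN.
Bearing (1.2 l_c t F_u ≤ 2.4 d t F_u): upper limit = 2.4·24·12·400 / 1000 = 276.5 kN.
  Edge l_c = 45 − 27/2 = 31.5 → r_n = 181.4 kN; interior l_c = 75 − 27 = 48 → r_n = 276.5 kN.
  R_n,bearing = 1·181.4 + 1·276.5 = 457.9 kN → 0.75 × 457.9 = 343 kN.
Bearing governs: 343 kN.

343 kN (bearing governs)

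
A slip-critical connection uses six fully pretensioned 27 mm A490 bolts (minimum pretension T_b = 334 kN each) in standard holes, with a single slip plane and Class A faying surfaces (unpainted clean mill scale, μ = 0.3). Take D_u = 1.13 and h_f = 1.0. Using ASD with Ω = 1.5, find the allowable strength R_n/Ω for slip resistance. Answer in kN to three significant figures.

453 kN

R_n = μ · D_u · h_f · T_b · n_s · n_b = 0.3 × 1.13 × 1.0 × 334 × 1 × 6 = 679.4 kN.
Allowable strength R_n/Ω = 679.4 / 1.5 = 453 kN.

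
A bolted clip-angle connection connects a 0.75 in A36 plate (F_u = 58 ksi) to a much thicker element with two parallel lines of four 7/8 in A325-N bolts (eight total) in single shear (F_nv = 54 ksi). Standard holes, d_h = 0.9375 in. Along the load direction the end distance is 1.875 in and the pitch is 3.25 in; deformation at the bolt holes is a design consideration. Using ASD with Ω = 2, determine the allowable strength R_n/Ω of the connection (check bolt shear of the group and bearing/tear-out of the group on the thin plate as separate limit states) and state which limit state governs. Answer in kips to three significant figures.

Bolt shear: A_b = π·0.875²/4 = 0.6013 in²; R_n = 54 × 0.6013 × 8 × 1 = 259.8 kips → 259.8 / 2 = 130 kips.
Bearing (1.2 l_c t F_u ≤ 2.4 d t F_u): upper limit = 2.4·0.875·0.75·58 = 91.35 kips.
  Edge l_c = 1.875 − 0.9375/2 = 1.406 → r_n = 73.41 kips; interior l_c = 3.25 − 0.9375 = 2.312 → r_n = 91.35 kips.
  R_n,bearing = 2·73.41 + 6·91.35 = 694.9 kips → 694.9 / 2 = 347 kips.
Bolt shear governs: 130 kips.

130 kips (bolt shear governs)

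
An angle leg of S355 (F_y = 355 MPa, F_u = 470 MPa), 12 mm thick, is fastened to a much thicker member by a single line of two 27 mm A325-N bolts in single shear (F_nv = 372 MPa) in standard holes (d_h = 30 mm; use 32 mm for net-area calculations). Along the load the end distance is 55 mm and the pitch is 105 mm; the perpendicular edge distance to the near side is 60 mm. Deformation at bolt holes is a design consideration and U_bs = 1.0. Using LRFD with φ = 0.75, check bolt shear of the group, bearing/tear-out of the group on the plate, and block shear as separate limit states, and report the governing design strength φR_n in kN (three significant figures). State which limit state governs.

319 kN (bolt shear governs)

Bolt shear: A_b = π·27²/4 = 572.6 mm²; R_n = 372 × 572.6 × 2 × 1 / 1000 = 426 kN → 0.75 × 426 = 319 kN.
Bearing: edge l_c = 40, r_n = 270.7 kN; interior l_c = 75, r_n = 365.5 kN; R_n = 270.7 + 1·365.5 = 636.2 kN → 477 kN.
Block shear: A_gv = 1920, A_nv = 1344, A_nt = 528 mm²; R_n = min(0.6F_uA_nv, 0.6F_yA_gv) + U_bs·F_u·A_nt = 627.2 kN → 470 kN.
Bolt shear governs: 319 kN.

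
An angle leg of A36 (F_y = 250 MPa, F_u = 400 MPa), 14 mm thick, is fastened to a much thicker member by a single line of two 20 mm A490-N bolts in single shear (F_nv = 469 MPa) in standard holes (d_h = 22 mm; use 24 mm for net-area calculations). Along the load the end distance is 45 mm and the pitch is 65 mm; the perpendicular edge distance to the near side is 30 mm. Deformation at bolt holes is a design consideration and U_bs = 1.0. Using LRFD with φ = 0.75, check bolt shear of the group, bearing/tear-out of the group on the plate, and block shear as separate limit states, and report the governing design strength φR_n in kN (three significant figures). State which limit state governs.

Bolt shear: A_b = π·20²/4 = 314.2 mm²; R_n = 469 × 314.2 × 2 × 1 / 1000 = 294.7 kN → 0.75 × 294.7 = 221 kN.
Bearing: edge l_c = 34, r_n = 228.5 kN; interior l_c = 43, r_n = 268.8 kN; R_n = 228.5 + 1·268.8 = 497.3 kN → 373 kN.
Block shear: A_gv = 1540, A_nv = 1036, A_nt = 252 mm²; R_n = min(0.6F_uA_nv, 0.6F_yA_gv) + U_bs·F_u·A_nt = 331.8 kN → 249 kN.
Bolt shear governs: 221 kN.

221 kN (bolt shear governs)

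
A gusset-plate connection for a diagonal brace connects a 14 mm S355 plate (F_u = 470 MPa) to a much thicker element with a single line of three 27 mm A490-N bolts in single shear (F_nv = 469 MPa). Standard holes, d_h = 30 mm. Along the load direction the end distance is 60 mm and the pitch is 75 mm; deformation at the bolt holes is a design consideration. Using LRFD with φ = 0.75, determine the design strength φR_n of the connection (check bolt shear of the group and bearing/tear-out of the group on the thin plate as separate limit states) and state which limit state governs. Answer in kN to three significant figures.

Bolt shear: A_b = π·27²/4 = 572.6 mm²; R_n = 469 × 572.6 × 3 × 1 / 1000 = 805.6 kN → 0.75 × 805.6 = 604 kN.
Bearing (1.2 l_c t F_u ≤ 2.4 d t F_u): upper limit = 2.4·27·14·470 / 1000 = 426.4 kN.
  Edge l_c = 60 − 30/2 = 45 → r_n = 355.3 kN; interior l_c = 75 − 30 = 45 → r_n = 355.3 kN.
  R_n,bearing = 1·355.3 + 2·355.3 = 1066 kN → 0.75 × 1066 = 799 kN.
Bolt shear governs: 604 kN.

604 kN (bolt shear governs)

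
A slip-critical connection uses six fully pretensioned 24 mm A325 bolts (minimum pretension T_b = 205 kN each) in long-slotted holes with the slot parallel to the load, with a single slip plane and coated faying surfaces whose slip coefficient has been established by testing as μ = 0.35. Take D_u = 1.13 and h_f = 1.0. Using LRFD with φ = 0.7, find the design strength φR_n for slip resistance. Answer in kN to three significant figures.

341 kN

R_n = μ · D_u · h_f · T_b · n_s · n_b = 0.35 × 1.13 × 1.0 × 205 × 1 × 6 = 486.5 kN.
Design strength φR_n = 0.7 × 486.5 = 341 kN.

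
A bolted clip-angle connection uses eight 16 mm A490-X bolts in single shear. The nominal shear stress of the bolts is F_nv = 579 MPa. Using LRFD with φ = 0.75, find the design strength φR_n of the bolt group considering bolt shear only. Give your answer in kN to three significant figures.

A_b = π × 16² / 4 = 201.1 mm².
R_n = F_nv · A_b · n · n_s = 579 × 201.1 × 8 × 1 / 1000 = 931.3 kN.
Design strength φR_n = 0.75 × 931.3 = 698 kN.

698 kN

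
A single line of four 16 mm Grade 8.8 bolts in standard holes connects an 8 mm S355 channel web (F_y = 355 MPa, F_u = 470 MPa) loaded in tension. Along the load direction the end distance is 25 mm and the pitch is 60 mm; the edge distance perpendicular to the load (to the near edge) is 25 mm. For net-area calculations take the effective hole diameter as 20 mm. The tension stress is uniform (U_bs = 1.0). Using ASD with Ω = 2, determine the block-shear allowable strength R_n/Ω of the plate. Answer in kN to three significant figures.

Shear plane L_v = 25 + 3·60 = 205 mm; A_gv = 205 × 8 = 1640 mm².
A_nv = (205 − 3.5·20) × 8 = 1080 mm².
A_nt = (25 − 0.5·20) × 8 = 120 mm².
0.6 F_u A_nv = 304.6 kN; 0.6 F_y A_gv = 349.3 kN → shear rupture governs the shear term.
R_n = 304.6 + 1.0 × 470 × 120 / 1000 = 361 kN.
Allowable strength R_n/Ω = 361 / 2 = 180 kN.

180 kN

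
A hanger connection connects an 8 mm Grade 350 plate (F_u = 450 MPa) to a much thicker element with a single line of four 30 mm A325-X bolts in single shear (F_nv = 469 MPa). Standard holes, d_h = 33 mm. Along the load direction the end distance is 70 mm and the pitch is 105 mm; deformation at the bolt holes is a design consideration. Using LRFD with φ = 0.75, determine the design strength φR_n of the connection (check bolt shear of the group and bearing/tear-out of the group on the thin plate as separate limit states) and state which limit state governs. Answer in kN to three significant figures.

757 kN (bearing governs)

Bolt shear: A_b = π·30²/4 = 706.9 mm²; R_n = 469 × 706.9 × 4 × 1 / 1000 = 1326 kN → 0.75 × 1326 = 995 kN.
Bearing (1.2 l_c t F_u ≤ 2.4 d t F_u): upper limit = 2.4·30·8·450 / 1000 = 259.2 kN.
  Edge l_c = 70 − 33/2 = 53.5 → r_n = 231.1 kN; interior l_c = 105 − 33 = 72 → r_n = 259.2 kN.
  R_n,bearing = 1·231.1 + 3·259.2 = 1009 kN → 0.75 × 1009 = 757 kN.
Bearing governs: 757 kN.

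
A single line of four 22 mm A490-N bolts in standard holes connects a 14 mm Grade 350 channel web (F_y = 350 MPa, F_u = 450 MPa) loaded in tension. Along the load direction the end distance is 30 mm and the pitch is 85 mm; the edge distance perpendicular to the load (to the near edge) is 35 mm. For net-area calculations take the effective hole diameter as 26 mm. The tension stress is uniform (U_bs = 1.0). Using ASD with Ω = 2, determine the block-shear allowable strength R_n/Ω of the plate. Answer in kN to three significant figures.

Shear plane L_v = 30 + 3·85 = 285 mm; A_gv = 285 × 14 = 3990 mm².
A_nv = (285 − 3.5·26) × 14 = 2716 mm².
A_nt = (35 − 0.5·26) × 14 = 308 mm².
0.6 F_u A_nv = 733.3 kN; 0.6 F_y A_gv = 837.9 kN → shear rupture governs the shear term.
R_n = 733.3 + 1.0 × 450 × 308 / 1000 = 871.9 kN.
Allowable strength R_n/Ω = 871.9 / 2 = 436 kN.

436 kN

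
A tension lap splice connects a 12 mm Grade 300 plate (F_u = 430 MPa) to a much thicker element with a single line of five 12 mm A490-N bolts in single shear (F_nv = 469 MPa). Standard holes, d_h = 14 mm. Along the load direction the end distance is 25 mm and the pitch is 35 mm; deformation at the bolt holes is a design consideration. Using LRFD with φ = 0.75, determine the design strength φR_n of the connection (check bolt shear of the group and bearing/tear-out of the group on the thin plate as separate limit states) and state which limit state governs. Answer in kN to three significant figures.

Bolt shear: A_b = π·12²/4 = 113.1 mm²; R_n = 469 × 113.1 × 5 × 1 / 1000 = 265.2 kN → 0.75 × 265.2 = 199 kN.
Bearing (1.2 l_c t F_u ≤ 2.4 d t F_u): upper limit = 2.4·12·12·430 / 1000 = 148.6 kN.
  Edge l_c = 25 − 14/2 = 18 → r_n = 111.5 kN; interior l_c = 35 − 14 = 21 → r_n = 130 kN.
  R_n,bearing = 1·111.5 + 4·130 = 631.6 kN → 0.75 × 631.6 = 474 kN.
Bolt shear governs: 199 kN.

199 kN (bolt shear governs)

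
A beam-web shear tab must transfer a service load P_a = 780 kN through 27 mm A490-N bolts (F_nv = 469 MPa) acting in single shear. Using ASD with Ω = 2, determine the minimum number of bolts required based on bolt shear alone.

6 bolts

A_b = π·27²/4 = 572.6 mm².
Per-bolt allowable strength R_n/Ω = 469 × 572.6 × 1 / 1000 / 2 = 134.3 kN.
n ≥ 780 / 134.3 = 5.809 → use 6 bolts.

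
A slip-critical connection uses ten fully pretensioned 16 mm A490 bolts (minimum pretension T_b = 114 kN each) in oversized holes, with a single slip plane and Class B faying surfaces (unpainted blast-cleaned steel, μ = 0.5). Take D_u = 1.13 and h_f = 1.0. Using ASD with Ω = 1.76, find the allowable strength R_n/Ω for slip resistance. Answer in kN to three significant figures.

R_n = μ · D_u · h_f · T_b · n_s · n_b = 0.5 × 1.13 × 1.0 × 114 × 1 × 10 = 644.1 kN.
Allowable strength R_n/Ω = 644.1 / 1.76 = 366 kN.

366 kN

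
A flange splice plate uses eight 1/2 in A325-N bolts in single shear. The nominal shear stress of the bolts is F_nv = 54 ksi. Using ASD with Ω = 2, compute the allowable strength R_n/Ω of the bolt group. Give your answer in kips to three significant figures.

42.4 kips

A_b = π × 0.5² / 4 = 0.1963 in².
R_n = F_nv · A_b · n · n_s = 54 × 0.1963 × 8 × 1 = 84.82 kips.
Allowable strength R_n/Ω = 84.82 / 2 = 42.4 kips.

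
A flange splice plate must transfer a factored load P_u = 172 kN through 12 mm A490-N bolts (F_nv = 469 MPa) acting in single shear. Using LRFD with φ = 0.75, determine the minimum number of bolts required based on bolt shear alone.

5 bolts

A_b = π·12²/4 = 113.1 mm².
Per-bolt design strength φR_n = 0.75 × 469 × 113.1 × 1 / 1000 = 39.78 kN.
n ≥ 172 / 39.78 = 4.324 → use 5 bolts.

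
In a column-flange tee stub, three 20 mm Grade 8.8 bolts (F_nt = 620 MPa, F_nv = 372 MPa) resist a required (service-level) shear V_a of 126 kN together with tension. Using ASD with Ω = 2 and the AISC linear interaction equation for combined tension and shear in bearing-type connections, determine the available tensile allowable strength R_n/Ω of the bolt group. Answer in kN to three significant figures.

A_b = π·20²/4 = 314.2 mm²; f_rv = 126 × 1000 / (3 × 314.2) = 133.7 MPa.
F'_nt = 1.3 F_nt − (Ω F_nt / F_nv) f_rv = 1.3·620 − (2·620/372)·133.7 = 360.4 MPa, capped at F_nt → F'_nt = 360.4 MPa.
R_n = F'_nt · A_b · n = 360.4 × 314.2 × 3 / 1000 = 339.6 kN.
Allowable strength R_n/Ω = 339.6 / 2 = 170 kN.

170 kN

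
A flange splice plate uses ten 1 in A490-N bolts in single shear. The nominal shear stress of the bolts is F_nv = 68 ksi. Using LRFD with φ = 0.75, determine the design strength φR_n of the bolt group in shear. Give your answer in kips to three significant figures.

A_b = π × 1² / 4 = 0.7854 in².
R_n = F_nv · A_b · n · n_s = 68 × 0.7854 × 10 × 1 = 534.1 kips.
Design strength φR_n = 0.75 × 534.1 = 401 kips.

401 kips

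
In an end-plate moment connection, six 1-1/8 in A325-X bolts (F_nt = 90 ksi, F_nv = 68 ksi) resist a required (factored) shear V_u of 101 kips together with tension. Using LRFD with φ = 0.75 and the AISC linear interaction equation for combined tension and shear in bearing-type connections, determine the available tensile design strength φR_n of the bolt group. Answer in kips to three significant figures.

390 kips

A_b = π·1.125²/4 = 0.994 in²; f_rv = 101 / (6 × 0.994) = 16.93 ksi.
F'_nt = 1.3 F_nt − (F_nt / φF_nv) f_rv = 1.3·90 − (90/(0.75·68))·16.93 = 87.12 ksi, capped at F_nt → F'_nt = 87.12 ksi.
R_n = F'_nt · A_b · n = 87.12 × 0.994 × 6 = 519.6 kips.
Design strength φR_n = 0.75 × 519.6 = 390 kips.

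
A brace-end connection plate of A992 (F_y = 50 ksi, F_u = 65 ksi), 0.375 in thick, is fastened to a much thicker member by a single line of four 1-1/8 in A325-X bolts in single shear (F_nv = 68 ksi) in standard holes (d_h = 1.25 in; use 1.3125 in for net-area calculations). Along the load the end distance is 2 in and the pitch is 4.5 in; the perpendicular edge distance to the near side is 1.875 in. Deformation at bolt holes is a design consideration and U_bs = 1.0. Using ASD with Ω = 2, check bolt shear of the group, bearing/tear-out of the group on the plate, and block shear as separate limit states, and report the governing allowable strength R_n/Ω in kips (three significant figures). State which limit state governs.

Bolt shear: A_b = π·1.125²/4 = 0.994 in²; R_n = 68 × 0.994 × 4 × 1 = 270.4 kips → 270.4 / 2 = 135 kips.
Bearing: edge l_c = 1.375, r_n = 40.22 kips; interior l_c = 3.25, r_n = 65.81 kips; R_n = 40.22 + 3·65.81 = 237.7 kips → 119 kips.
Block shear: A_gv = 5.812, A_nv = 4.09, A_nt = 0.457 in²; R_n = min(0.6F_uA_nv, 0.6F_yA_gv) + U_bs·F_u·A_nt = 189.2 kips → 94.6 kips.
Block shear governs: 94.6 kips.

94.6 kips (block shear governs)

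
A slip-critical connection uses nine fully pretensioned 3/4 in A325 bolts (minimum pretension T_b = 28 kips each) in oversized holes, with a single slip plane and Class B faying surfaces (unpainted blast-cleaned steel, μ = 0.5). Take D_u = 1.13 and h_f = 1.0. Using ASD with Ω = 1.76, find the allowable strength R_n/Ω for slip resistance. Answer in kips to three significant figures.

80.9 kips

R_n = μ · D_u · h_f · T_b · n_s · n_b = 0.5 × 1.13 × 1.0 × 28 × 1 × 9 = 142.4 kips.
Allowable strength R_n/Ω = 142.4 / 1.76 = 80.9 kips.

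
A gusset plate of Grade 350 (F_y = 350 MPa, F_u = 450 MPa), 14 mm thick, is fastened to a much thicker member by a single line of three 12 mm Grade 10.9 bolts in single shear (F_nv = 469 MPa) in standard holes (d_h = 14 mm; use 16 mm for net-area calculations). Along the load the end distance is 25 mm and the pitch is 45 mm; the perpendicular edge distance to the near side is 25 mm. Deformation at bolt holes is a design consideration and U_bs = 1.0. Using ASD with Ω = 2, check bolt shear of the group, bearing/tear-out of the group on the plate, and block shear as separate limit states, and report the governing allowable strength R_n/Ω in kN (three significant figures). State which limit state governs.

Bolt shear: A_b = π·12²/4 = 113.1 mm²; R_n = 469 × 113.1 × 3 × 1 / 1000 = 159.1 kN → 159.1 / 2 = 79.6 kN.
Bearing: edge l_c = 18, r_n = 136.1 kN; interior l_c = 31, r_n = 181.4 kN; R_n = 136.1 + 2·181.4 = 499 kN → 249 kN.
Block shear: A_gv = 1610, A_nv = 1050, A_nt = 238 mm²; R_n = min(0.6F_uA_nv, 0.6F_yA_gv) + U_bs·F_u·A_nt = 390.6 kN → 195 kN.
Bolt shear governs: 79.6 kN.

79.6 kN (bolt shear governs)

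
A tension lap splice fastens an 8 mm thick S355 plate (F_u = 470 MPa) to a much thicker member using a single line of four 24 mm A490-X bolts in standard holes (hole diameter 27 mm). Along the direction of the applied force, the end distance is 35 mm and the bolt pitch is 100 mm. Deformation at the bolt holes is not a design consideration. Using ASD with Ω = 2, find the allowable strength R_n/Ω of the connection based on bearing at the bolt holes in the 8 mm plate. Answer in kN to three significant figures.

467 kN

Per bolt r_n = 1.5 l_c t F_u ≤ 3.0 d t F_u; upper limit = 3.0 × 24 × 8 × 470 / 1000 = 270.7 kN.
Edge bolt: l_c = 35 − 27/2 = 21.5 mm → 1.5 × 21.5 × 8 × 470 / 1000 = 121.3 → r_n = 121.3 kN.
Interior bolts: l_c = 100 − 27 = 73 mm → 1.5 × 73 × 8 × 470 / 1000 = 411.7 → r_n = 270.7 kN.
R_n = 1 × 121.3 + 3 × 270.7 = 933.4 kN.
Allowable strength R_n/Ω = 933.4 / 2 = 467 kN.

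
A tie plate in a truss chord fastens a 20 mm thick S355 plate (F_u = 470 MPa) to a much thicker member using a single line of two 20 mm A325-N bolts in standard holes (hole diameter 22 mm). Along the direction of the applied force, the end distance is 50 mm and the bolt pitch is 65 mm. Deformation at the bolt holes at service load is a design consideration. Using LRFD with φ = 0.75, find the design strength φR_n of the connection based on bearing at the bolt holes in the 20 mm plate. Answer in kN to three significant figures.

Per bolt r_n = 1.2 l_c t F_u ≤ 2.4 d t F_u; upper limit = 2.4 × 20 × 20 × 470 / 1000 = 451.2 kN.
Edge bolt: l_c = 50 − 22/2 = 39 mm → 1.2 × 39 × 20 × 470 / 1000 = 439.9 → r_n = 439.9 kN.
Interior bolts: l_c = 65 − 22 = 43 mm → 1.2 × 43 × 20 × 470 / 1000 = 485 → r_n = 451.2 kN.
R_n = 1 × 439.9 + 1 × 451.2 = 891.1 kN.
Design strength φR_n = 0.75 × 891.1 = 668 kN.

668 kN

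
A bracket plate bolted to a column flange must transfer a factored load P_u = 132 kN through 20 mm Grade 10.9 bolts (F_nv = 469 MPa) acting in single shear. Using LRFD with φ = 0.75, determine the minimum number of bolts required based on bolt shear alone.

A_b = π·20²/4 = 314.2 mm².
Per-bolt design strength φR_n = 0.75 × 469 × 314.2 × 1 / 1000 = 110.5 kN.
n ≥ 132 / 110.5 = 1.195 → use 2 bolts.

2 bolts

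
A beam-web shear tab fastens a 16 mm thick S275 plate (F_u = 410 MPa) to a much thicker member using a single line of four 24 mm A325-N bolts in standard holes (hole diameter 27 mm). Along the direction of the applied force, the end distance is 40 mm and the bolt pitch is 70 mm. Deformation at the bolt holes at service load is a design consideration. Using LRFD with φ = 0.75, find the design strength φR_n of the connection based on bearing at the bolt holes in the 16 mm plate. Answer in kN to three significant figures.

Per bolt r_n = 1.2 l_c t F_u ≤ 2.4 d t F_u; upper limit = 2.4 × 24 × 16 × 410 / 1000 = 377.9 kN.
Edge bolt: l_c = 40 − 27/2 = 26.5 mm → 1.2 × 26.5 × 16 × 410 / 1000 = 208.6 → r_n = 208.6 kN.
Interior bolts: l_c = 70 − 27 = 43 mm → 1.2 × 43 × 16 × 410 / 1000 = 338.5 → r_n = 338.5 kN.
R_n = 1 × 208.6 + 3 × 338.5 = 1224 kN.
Design strength φR_n = 0.75 × 1224 = 918 kN.

918 kN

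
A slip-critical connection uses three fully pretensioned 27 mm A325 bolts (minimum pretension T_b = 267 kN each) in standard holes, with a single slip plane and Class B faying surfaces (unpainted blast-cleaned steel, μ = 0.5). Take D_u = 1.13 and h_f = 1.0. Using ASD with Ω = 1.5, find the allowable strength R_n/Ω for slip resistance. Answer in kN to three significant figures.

R_n = μ · D_u · h_f · T_b · n_s · n_b = 0.5 × 1.13 × 1.0 × 267 × 1 × 3 = 452.6 kN.
Allowable strength R_n/Ω = 452.6 / 1.5 = 302 kN.

302 kN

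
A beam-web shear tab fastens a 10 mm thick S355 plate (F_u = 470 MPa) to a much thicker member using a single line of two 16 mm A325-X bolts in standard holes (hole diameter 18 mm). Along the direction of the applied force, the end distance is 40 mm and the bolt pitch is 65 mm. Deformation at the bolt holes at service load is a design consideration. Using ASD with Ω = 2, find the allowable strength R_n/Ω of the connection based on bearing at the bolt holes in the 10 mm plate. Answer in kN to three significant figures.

Per bolt r_n = 1.2 l_c t F_u ≤ 2.4 d t F_u; upper limit = 2.4 × 16 × 10 × 470 / 1000 = 180.5 kN.
Edge bolt: l_c = 40 − 18/2 = 31 mm → 1.2 × 31 × 10 × 470 / 1000 = 174.8 → r_n = 174.8 kN.
Interior bolts: l_c = 65 − 18 = 47 mm → 1.2 × 47 × 10 × 470 / 1000 = 265.1 → r_n = 180.5 kN.
R_n = 1 × 174.8 + 1 × 180.5 = 355.3 kN.
Allowable strength R_n/Ω = 355.3 / 2 = 178 kN.

178 kN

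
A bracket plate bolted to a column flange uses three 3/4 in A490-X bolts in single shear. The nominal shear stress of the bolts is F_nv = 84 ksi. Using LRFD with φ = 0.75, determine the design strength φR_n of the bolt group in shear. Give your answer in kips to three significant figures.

83.5 kips

A_b = π × 0.75² / 4 = 0.4418 in².
R_n = F_nv · A_b · n · n_s = 84 × 0.4418 × 3 × 1 = 111.3 kips.
Design strength φR_n = 0.75 × 111.3 = 83.5 kips.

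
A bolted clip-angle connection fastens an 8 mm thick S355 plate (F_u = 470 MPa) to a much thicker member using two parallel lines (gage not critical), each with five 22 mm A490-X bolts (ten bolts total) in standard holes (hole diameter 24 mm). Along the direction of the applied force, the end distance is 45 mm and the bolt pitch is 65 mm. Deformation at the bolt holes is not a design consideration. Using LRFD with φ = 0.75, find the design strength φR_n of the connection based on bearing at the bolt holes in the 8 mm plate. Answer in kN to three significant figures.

Per bolt r_n = 1.5 l_c t F_u ≤ 3.0 d t F_u; upper limit = 3.0 × 22 × 8 × 470 / 1000 = 248.2 kN.
Edge bolt: l_c = 45 − 24/2 = 33 mm → 1.5 × 33 × 8 × 470 / 1000 = 186.1 → r_n = 186.1 kN.
Interior bolts: l_c = 65 − 24 = 41 mm → 1.5 × 41 × 8 × 470 / 1000 = 231.2 → r_n = 231.2 kN.
R_n = 2 × 186.1 + 8 × 231.2 = 2222 kN.
Design strength φR_n = 0.75 × 2222 = 1670 kN.

1670 kN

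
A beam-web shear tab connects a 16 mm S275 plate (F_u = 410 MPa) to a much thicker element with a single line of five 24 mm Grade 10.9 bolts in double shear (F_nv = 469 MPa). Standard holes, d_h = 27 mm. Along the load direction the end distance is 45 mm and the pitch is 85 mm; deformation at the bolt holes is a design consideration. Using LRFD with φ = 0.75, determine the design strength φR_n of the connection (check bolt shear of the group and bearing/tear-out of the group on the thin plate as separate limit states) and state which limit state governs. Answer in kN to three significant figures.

Bolt shear: A_b = π·24²/4 = 452.4 mm²; R_n = 469 × 452.4 × 5 × 2 / 1000 = 2122 kN → 0.75 × 2122 = 1590 kN.
Bearing (1.2 l_c t F_u ≤ 2.4 d t F_u): upper limit = 2.4·24·16·410 / 1000 = 377.9 kN.
  Edge l_c = 45 − 27/2 = 31.5 → r_n = 248 kN; interior l_c = 85 − 27 = 58 → r_n = 377.9 kN.
  R_n,bearing = 1·248 + 4·377.9 = 1759 kN → 0.75 × 1759 = 1320 kN.
Bearing governs: 1320 kN.

1320 kN (bearing governs)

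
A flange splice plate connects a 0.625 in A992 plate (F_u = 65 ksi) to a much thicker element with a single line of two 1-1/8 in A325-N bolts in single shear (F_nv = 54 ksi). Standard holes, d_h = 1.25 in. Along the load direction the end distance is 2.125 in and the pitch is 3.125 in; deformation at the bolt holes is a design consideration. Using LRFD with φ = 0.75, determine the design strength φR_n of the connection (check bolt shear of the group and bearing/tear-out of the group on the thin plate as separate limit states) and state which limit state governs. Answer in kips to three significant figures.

Bolt shear: A_b = π·1.125²/4 = 0.994 in²; R_n = 54 × 0.994 × 2 × 1 = 107.4 kips → 0.75 × 107.4 = 80.5 kips.
Bearing (1.2 l_c t F_u ≤ 2.4 d t F_u): upper limit = 2.4·1.125·0.625·65 = 109.7 kips.
  Edge l_c = 2.125 − 1.25/2 = 1.5 → r_n = 73.12 kips; interior l_c = 3.125 − 1.25 = 1.875 → r_n = 91.41 kips.
  R_n,bearing = 1·73.12 + 1·91.41 = 164.5 kips → 0.75 × 164.5 = 123 kips.
Bolt shear governs: 80.5 kips.

80.5 kips (bolt shear governs)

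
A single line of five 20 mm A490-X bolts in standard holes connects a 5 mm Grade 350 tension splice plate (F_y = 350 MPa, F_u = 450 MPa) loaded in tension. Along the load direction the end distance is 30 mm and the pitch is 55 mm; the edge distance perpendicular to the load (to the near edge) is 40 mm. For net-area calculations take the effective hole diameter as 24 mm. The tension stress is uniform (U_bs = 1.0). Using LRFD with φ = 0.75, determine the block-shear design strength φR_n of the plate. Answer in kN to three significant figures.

Shear plane L_v = 30 + 4·55 = 250 mm; A_gv = 250 × 5 = 1250 mm².
A_nv = (250 − 4.5·24) × 5 = 710 mm².
A_nt = (40 − 0.5·24) × 5 = 140 mm².
0.6 F_u A_nv = 191.7 kN; 0.6 F_y A_gv = 262.5 kN → shear rupture governs the shear term.
R_n = 191.7 + 1.0 × 450 × 140 / 1000 = 254.7 kN.
Design strength φR_n = 0.75 × 254.7 = 191 kN.

191 kN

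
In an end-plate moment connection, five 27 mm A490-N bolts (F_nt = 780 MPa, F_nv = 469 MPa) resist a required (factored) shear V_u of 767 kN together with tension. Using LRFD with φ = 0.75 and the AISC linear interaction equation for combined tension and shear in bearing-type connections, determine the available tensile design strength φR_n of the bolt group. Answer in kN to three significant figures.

902 kN

A_b = π·27²/4 = 572.6 mm²; f_rv = 767 × 1000 / (5 × 572.6) = 267.9 MPa.
F'_nt = 1.3 F_nt − (F_nt / φF_nv) f_rv = 1.3·780 − (780/(0.75·469))·267.9 = 419.9 MPa, capped at F_nt → F'_nt = 419.9 MPa.
R_n = F'_nt · A_b · n = 419.9 × 572.6 × 5 / 1000 = 1202 kN.
Design strength φR_n = 0.75 × 1202 = 902 kN.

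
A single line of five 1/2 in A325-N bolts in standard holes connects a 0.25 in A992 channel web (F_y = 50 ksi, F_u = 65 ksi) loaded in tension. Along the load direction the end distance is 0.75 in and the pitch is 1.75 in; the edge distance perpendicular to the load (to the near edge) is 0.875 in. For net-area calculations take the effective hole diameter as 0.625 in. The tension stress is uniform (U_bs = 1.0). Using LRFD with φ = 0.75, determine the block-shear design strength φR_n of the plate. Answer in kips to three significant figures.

Shear plane L_v = 0.75 + 4·1.75 = 7.75 in; A_gv = 7.75 × 0.25 = 1.938 in².
A_nv = (7.75 − 4.5·0.625) × 0.25 = 1.234 in².
A_nt = (0.875 − 0.5·0.625) × 0.25 = 0.1406 in².
0.6 F_u A_nv = 48.14 kips; 0.6 F_y A_gv = 58.12 kips → shear rupture governs the shear term.
R_n = 48.14 + 1.0 × 65 × 0.1406 = 57.28 kips.
Design strength φR_n = 0.75 × 57.28 = 43 kips.

43 kips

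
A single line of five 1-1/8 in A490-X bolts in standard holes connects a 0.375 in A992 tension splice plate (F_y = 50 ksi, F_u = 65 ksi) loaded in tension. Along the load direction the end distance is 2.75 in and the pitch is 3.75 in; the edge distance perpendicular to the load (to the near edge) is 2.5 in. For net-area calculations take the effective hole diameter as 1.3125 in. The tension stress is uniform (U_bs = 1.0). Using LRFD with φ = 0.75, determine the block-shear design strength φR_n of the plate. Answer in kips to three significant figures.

164 kips

Shear plane L_v = 2.75 + 4·3.75 = 17.75 in; A_gv = 17.75 × 0.375 = 6.656 in².
A_nv = (17.75 − 4.5·1.3125) × 0.375 = 4.441 in².
A_nt = (2.5 − 0.5·1.3125) × 0.375 = 0.6914 in².
0.6 F_u A_nv = 173.2 kips; 0.6 F_y A_gv = 199.7 kips → shear rupture governs the shear term.
R_n = 173.2 + 1.0 × 65 × 0.6914 = 218.2 kips.
Design strength φR_n = 0.75 × 218.2 = 164 kips.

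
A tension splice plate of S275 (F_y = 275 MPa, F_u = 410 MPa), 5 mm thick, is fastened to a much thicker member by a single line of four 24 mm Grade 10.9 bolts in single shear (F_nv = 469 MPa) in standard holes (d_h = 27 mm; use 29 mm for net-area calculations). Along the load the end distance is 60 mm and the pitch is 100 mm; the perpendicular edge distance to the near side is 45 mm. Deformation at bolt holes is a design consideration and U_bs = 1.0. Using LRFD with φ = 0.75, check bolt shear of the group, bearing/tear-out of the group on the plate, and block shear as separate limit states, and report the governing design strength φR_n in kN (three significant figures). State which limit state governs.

270 kN (block shear governs)

Bolt shear: A_b = π·24²/4 = 452.4 mm²; R_n = 469 × 452.4 × 4 × 1 / 1000 = 848.7 kN → 0.75 × 848.7 = 637 kN.
Bearing: edge l_c = 46.5, r_n = 114.4 kN; interior l_c = 73, r_n = 118.1 kN; R_n = 114.4 + 3·118.1 = 468.6 kN → 351 kN.
Block shear: A_gv = 1800, A_nv = 1292, A_nt = 152.5 mm²; R_n = min(0.6F_uA_nv, 0.6F_yA_gv) + U_bs·F_u·A_nt = 359.5 kN → 270 kN.
Block shear governs: 270 kN.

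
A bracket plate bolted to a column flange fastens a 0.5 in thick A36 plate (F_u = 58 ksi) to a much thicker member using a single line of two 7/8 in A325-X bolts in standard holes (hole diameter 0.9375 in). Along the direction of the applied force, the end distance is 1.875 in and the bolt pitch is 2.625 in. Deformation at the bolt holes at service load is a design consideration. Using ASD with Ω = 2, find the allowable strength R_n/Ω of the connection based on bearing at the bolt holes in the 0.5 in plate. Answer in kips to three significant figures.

Per bolt r_n = 1.2 l_c t F_u ≤ 2.4 d t F_u; upper limit = 2.4 × 0.875 × 0.5 × 58 = 60.9 kips.
Edge bolt: l_c = 1.875 − 0.9375/2 = 1.406 in → 1.2 × 1.406 × 0.5 × 58 = 48.94 → r_n = 48.94 kips.
Interior bolts: l_c = 2.625 − 0.9375 = 1.688 in → 1.2 × 1.688 × 0.5 × 58 = 58.72 → r_n = 58.72 kips.
R_n = 1 × 48.94 + 1 × 58.72 = 107.7 kips.
Allowable strength R_n/Ω = 107.7 / 2 = 53.8 kips.

53.8 kips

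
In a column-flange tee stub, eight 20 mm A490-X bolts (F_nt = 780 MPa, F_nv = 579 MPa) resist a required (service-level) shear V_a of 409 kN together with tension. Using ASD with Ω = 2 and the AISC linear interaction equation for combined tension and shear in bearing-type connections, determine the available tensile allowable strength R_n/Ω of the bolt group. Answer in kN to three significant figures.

723 kN

A_b = π·20²/4 = 314.2 mm²; f_rv = 409 × 1000 / (8 × 314.2) = 162.7 MPa.
F'_nt = 1.3 F_nt − (Ω F_nt / F_nv) f_rv = 1.3·780 − (2·780/579)·162.7 = 575.5 MPa, capped at F_nt → F'_nt = 575.5 MPa.
R_n = F'_nt · A_b · n = 575.5 × 314.2 × 8 / 1000 = 1446 kN.
Allowable strength R_n/Ω = 1446 / 2 = 723 kN.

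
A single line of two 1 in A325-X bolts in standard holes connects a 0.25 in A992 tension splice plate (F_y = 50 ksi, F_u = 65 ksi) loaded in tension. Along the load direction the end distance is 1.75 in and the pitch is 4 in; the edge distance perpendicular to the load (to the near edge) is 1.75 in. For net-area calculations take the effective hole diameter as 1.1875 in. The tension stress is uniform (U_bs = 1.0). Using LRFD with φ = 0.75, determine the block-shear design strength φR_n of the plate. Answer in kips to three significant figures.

43.1 kips

Shear plane L_v = 1.75 + 1·4 = 5.75 in; A_gv = 5.75 × 0.25 = 1.438 in².
A_nv = (5.75 − 1.5·1.1875) × 0.25 = 0.9922 in².
A_nt = (1.75 − 0.5·1.1875) × 0.25 = 0.2891 in².
0.6 F_u A_nv = 38.7 kips; 0.6 F_y A_gv = 43.12 kips → shear rupture governs the shear term.
R_n = 38.7 + 1.0 × 65 × 0.2891 = 57.48 kips.
Design strength φR_n = 0.75 × 57.48 = 43.1 kips.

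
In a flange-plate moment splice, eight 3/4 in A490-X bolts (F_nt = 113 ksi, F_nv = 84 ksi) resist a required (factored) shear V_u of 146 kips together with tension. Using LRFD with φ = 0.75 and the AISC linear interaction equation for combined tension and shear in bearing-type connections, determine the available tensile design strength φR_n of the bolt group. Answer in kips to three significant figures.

A_b = π·0.75²/4 = 0.4418 in²; f_rv = 146 / (8 × 0.4418) = 41.31 ksi.
F'_nt = 1.3 F_nt − (F_nt / φF_nv) f_rv = 1.3·113 − (113/(0.75·84))·41.31 = 72.81 ksi, capped at F_nt → F'_nt = 72.81 ksi.
R_n = F'_nt · A_b · n = 72.81 × 0.4418 × 8 = 257.3 kips.
Design strength φR_n = 0.75 × 257.3 = 193 kips.

193 kips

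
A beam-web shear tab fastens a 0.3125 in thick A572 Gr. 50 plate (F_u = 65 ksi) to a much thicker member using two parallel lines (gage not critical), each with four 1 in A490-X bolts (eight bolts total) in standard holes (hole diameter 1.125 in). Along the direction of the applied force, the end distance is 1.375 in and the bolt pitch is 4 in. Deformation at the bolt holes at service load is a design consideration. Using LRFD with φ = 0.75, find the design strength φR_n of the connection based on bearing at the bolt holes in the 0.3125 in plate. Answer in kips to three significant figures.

Per bolt r_n = 1.2 l_c t F_u ≤ 2.4 d t F_u; upper limit = 2.4 × 1 × 0.3125 × 65 = 48.75 kips.
Edge bolt: l_c = 1.375 − 1.125/2 = 0.8125 in → 1.2 × 0.8125 × 0.3125 × 65 = 19.8 → r_n = 19.8 kips.
Interior bolts: l_c = 4 − 1.125 = 2.875 in → 1.2 × 2.875 × 0.3125 × 65 = 70.08 → r_n = 48.75 kips.
R_n = 2 × 19.8 + 6 × 48.75 = 332.1 kips.
Design strength φR_n = 0.75 × 332.1 = 249 kips.

249 kips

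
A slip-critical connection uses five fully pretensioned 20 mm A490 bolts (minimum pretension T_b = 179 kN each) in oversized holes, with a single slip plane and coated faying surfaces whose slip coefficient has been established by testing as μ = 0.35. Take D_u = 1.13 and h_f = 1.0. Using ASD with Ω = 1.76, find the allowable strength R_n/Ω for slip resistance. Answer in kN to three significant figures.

201 kN

R_n = μ · D_u · h_f · T_b · n_s · n_b = 0.35 × 1.13 × 1.0 × 179 × 1 × 5 = 354 kN.
Allowable strength R_n/Ω = 354 / 1.76 = 201 kN.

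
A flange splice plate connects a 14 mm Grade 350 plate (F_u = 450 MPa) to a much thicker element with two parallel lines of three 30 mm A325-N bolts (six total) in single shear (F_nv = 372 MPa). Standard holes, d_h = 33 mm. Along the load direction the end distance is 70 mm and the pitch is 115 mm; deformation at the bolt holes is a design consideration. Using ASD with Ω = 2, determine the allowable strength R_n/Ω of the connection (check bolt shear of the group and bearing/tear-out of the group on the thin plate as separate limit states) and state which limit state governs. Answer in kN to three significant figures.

789 kN (bolt shear governs)

Bolt shear: A_b = π·30²/4 = 706.9 mm²; R_n = 372 × 706.9 × 6 × 1 / 1000 = 1578 kN → 1578 / 2 = 789 kN.
Bearing (1.2 l_c t F_u ≤ 2.4 d t F_u): upper limit = 2.4·30·14·450 / 1000 = 453.6 kN.
  Edge l_c = 70 − 33/2 = 53.5 → r_n = 404.5 kN; interior l_c = 115 − 33 = 82 → r_n = 453.6 kN.
  R_n,bearing = 2·404.5 + 4·453.6 = 2623 kN → 2623 / 2 = 1310 kN.
Bolt shear governs: 789 kN.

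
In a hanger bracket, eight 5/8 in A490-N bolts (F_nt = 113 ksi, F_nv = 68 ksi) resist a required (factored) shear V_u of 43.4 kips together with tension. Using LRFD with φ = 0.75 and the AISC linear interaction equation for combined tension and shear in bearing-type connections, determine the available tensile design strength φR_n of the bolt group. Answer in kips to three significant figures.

A_b = π·0.625²/4 = 0.3068 in²; f_rv = 43.4 / (8 × 0.3068) = 17.68 ksi.
F'_nt = 1.3 F_nt − (F_nt / φF_nv) f_rv = 1.3·113 − (113/(0.75·68))·17.68 = 107.7 ksi, capped at F_nt → F'_nt = 107.7 ksi.
R_n = F'_nt · A_b · n = 107.7 × 0.3068 × 8 = 264.4 kips.
Design strength φR_n = 0.75 × 264.4 = 198 kips.

198 kips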